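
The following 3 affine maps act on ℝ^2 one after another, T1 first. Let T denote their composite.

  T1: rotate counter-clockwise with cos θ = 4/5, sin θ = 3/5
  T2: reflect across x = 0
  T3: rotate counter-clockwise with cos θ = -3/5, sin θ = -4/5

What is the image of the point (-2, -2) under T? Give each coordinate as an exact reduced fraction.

T1 rotate counter-clockwise with cos θ = 4/5, sin θ = 3/5: (-2, -2) → (-2/5, -14/5)
T2 reflect across x = 0: (-2/5, -14/5) → (2/5, -14/5)
T3 rotate counter-clockwise with cos θ = -3/5, sin θ = -4/5: (2/5, -14/5) → (-62/25, 34/25)

T(p) = (-62/25, 34/25)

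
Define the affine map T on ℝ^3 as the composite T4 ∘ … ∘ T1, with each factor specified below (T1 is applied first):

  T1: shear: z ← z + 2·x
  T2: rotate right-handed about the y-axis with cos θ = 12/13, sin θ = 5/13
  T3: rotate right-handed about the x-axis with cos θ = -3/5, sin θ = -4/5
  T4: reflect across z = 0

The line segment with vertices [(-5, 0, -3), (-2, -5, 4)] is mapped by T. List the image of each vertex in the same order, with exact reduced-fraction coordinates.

image vertices: (-125/13, -524/65, -393/65), (-24/13, 47/13, -46/13)

T1 shear: z ← z + 2·x: (-5, 0, -3) → (-5, 0, -13); (-2, -5, 4) → (-2, -5, 0)
T2 rotate right-handed about the y-axis with cos θ = 12/13, sin θ = 5/13: (-5, 0, -13) → (-125/13, 0, -131/13); (-2, -5, 0) → (-24/13, -5, 10/13)
T3 rotate right-handed about the x-axis with cos θ = -3/5, sin θ = -4/5: (-125/13, 0, -131/13) → (-125/13, -524/65, 393/65); (-24/13, -5, 10/13) → (-24/13, 47/13, 46/13)
T4 reflect across z = 0: (-125/13, -524/65, 393/65) → (-125/13, -524/65, -393/65); (-24/13, 47/13, 46/13) → (-24/13, 47/13, -46/13)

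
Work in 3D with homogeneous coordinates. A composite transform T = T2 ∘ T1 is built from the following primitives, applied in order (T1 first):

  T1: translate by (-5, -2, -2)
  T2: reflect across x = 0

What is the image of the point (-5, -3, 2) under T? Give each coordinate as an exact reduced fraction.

T(p) = (10, -5, 0)

T1 translate by (-5, -2, -2): (-5, -3, 2) → (-10, -5, 0)
T2 reflect across x = 0: (-10, -5, 0) → (10, -5, 0)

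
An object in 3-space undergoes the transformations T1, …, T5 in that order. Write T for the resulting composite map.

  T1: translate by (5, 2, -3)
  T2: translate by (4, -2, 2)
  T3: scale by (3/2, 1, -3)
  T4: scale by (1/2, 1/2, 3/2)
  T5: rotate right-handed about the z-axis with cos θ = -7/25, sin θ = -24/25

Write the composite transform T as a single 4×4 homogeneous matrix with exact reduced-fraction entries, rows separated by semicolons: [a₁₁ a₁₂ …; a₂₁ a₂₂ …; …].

T1 = [1 0 0 5; 0 1 0 2; 0 0 1 -3; 0 0 0 1]
T2·T1 = [1 0 0 9; 0 1 0 0; 0 0 1 -1; 0 0 0 1]
T3·…·T1 = [3/2 0 0 27/2; 0 1 0 0; 0 0 -3 3; 0 0 0 1]
T4·…·T1 = [3/4 0 0 27/4; 0 1/2 0 0; 0 0 -9/2 9/2; 0 0 0 1]
T5·…·T1 = [-21/100 12/25 0 -189/100; -18/25 -7/50 0 -162/25; 0 0 -9/2 9/2; 0 0 0 1]

T = [-21/100 12/25 0 -189/100; -18/25 -7/50 0 -162/25; 0 0 -9/2 9/2; 0 0 0 1]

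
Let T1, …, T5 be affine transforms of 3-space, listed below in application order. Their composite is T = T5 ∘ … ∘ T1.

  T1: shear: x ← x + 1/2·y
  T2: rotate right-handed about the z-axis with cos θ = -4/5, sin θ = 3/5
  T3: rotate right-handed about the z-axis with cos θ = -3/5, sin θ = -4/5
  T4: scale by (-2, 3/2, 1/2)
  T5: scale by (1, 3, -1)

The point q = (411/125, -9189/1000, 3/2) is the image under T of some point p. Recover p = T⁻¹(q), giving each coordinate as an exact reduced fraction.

T1 = [1 1/2 0 0; 0 1 0 0; 0 0 1 0; 0 0 0 1]
T2·T1 = [-4/5 -1 0 0; 3/5 -1/2 0 0; 0 0 1 0; 0 0 0 1]
T3·…·T1 = [24/25 1/5 0 0; 7/25 11/10 0 0; 0 0 1 0; 0 0 0 1]
T4·…·T1 = [-48/25 -2/5 0 0; 21/50 33/20 0 0; 0 0 1/2 0; 0 0 0 1]
T5·…·T1 = [-48/25 -2/5 0 0; 63/50 99/20 0 0; 0 0 -1/2 0; 0 0 0 1]
det M = 9/2; M⁻¹ = [-11/20 -2/45 0 0; 7/50 16/75 0 0; 0 0 -2 0; 0 0 0 1]
M⁻¹ · (411/125, -9189/1000, 3/2)ᵀ = (-7/5, -3/2, -3)ᵀ

p = (-7/5, -3/2, -3)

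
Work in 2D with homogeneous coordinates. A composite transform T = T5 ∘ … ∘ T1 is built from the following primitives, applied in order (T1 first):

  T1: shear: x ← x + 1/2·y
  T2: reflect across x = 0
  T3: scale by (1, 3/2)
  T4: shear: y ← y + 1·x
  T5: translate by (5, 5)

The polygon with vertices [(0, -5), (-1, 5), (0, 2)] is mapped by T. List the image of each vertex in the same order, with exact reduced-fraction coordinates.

image vertices: (15/2, 0), (7/2, 11), (4, 7)

T1 shear: x ← x + 1/2·y: (0, -5) → (-5/2, -5); (-1, 5) → (3/2, 5); (0, 2) → (1, 2)
T2 reflect across x = 0: (-5/2, -5) → (5/2, -5); (3/2, 5) → (-3/2, 5); (1, 2) → (-1, 2)
T3 scale by (1, 3/2): (5/2, -5) → (5/2, -15/2); (-3/2, 5) → (-3/2, 15/2); (-1, 2) → (-1, 3)
T4 shear: y ← y + 1·x: (5/2, -15/2) → (5/2, -5); (-3/2, 15/2) → (-3/2, 6); (-1, 3) → (-1, 2)
T5 translate by (5, 5): (5/2, -5) → (15/2, 0); (-3/2, 6) → (7/2, 11); (-1, 2) → (4, 7)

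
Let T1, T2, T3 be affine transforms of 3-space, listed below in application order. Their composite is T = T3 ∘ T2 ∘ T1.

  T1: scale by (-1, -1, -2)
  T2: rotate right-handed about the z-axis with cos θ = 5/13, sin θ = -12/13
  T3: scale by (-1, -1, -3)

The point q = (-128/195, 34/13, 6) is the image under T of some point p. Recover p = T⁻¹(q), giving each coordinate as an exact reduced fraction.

T1 = [-1 0 0 0; 0 -1 0 0; 0 0 -2 0; 0 0 0 1]
T2·T1 = [-5/13 -12/13 0 0; 12/13 -5/13 0 0; 0 0 -2 0; 0 0 0 1]
T3·…·T1 = [5/13 12/13 0 0; -12/13 5/13 0 0; 0 0 6 0; 0 0 0 1]
det M = 6; M⁻¹ = [5/13 -12/13 0 0; 12/13 5/13 0 0; 0 0 1/6 0; 0 0 0 1]
M⁻¹ · (-128/195, 34/13, 6)ᵀ = (-8/3, 2/5, 1)ᵀ

p = (-8/3, 2/5, 1)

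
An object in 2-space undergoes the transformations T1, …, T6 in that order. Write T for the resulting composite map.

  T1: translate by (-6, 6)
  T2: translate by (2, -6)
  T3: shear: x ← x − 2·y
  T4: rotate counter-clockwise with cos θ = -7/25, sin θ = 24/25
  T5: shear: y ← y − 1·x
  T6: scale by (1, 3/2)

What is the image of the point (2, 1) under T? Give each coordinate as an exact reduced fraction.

T1 translate by (-6, 6): (2, 1) → (-4, 7)
T2 translate by (2, -6): (-4, 7) → (-2, 1)
T3 shear: x ← x − 2·y: (-2, 1) → (-4, 1)
T4 rotate counter-clockwise with cos θ = -7/25, sin θ = 24/25: (-4, 1) → (4/25, -103/25)
T5 shear: y ← y − 1·x: (4/25, -103/25) → (4/25, -107/25)
T6 scale by (1, 3/2): (4/25, -107/25) → (4/25, -321/50)

T(p) = (4/25, -321/50)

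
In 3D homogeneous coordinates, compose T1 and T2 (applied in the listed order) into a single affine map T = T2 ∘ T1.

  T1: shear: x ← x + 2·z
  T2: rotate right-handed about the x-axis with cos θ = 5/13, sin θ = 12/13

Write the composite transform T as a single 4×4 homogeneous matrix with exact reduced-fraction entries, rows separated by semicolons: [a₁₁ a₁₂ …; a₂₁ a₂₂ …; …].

T1 = [1 0 2 0; 0 1 0 0; 0 0 1 0; 0 0 0 1]
T2·T1 = [1 0 2 0; 0 5/13 -12/13 0; 0 12/13 5/13 0; 0 0 0 1]

T = [1 0 2 0; 0 5/13 -12/13 0; 0 12/13 5/13 0; 0 0 0 1]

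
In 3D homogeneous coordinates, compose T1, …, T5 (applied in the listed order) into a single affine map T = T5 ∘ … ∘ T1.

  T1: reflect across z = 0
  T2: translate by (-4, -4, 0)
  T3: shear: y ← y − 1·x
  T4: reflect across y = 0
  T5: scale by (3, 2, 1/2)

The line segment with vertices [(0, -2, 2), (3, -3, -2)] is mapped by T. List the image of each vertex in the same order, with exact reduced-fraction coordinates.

image vertices: (-12, 4, -1), (-3, 12, 1)

T1 reflect across z = 0: (0, -2, 2) → (0, -2, -2); (3, -3, -2) → (3, -3, 2)
T2 translate by (-4, -4, 0): (0, -2, -2) → (-4, -6, -2); (3, -3, 2) → (-1, -7, 2)
T3 shear: y ← y − 1·x: (-4, -6, -2) → (-4, -2, -2); (-1, -7, 2) → (-1, -6, 2)
T4 reflect across y = 0: (-4, -2, -2) → (-4, 2, -2); (-1, -6, 2) → (-1, 6, 2)
T5 scale by (3, 2, 1/2): (-4, 2, -2) → (-12, 4, -1); (-1, 6, 2) → (-3, 12, 1)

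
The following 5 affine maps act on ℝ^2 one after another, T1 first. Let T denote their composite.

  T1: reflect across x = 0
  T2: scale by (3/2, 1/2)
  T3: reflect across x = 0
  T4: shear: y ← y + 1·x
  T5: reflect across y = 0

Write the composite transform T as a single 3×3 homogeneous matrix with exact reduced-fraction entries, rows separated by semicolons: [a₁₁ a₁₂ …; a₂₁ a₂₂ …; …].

T = [3/2 0 0; -3/2 -1/2 0; 0 0 1]

T1 = [-1 0 0; 0 1 0; 0 0 1]
T2·T1 = [-3/2 0 0; 0 1/2 0; 0 0 1]
T3·…·T1 = [3/2 0 0; 0 1/2 0; 0 0 1]
T4·…·T1 = [3/2 0 0; 3/2 1/2 0; 0 0 1]
T5·…·T1 = [3/2 0 0; -3/2 -1/2 0; 0 0 1]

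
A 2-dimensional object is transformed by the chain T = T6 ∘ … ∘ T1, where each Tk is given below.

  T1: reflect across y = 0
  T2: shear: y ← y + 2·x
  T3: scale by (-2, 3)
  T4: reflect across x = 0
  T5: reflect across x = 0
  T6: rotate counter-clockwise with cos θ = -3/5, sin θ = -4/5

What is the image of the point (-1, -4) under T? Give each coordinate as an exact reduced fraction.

T(p) = (18/5, -26/5)

T1 reflect across y = 0: (-1, -4) → (-1, 4)
T2 shear: y ← y + 2·x: (-1, 4) → (-1, 2)
T3 scale by (-2, 3): (-1, 2) → (2, 6)
T4 reflect across x = 0: (2, 6) → (-2, 6)
T5 reflect across x = 0: (-2, 6) → (2, 6)
T6 rotate counter-clockwise with cos θ = -3/5, sin θ = -4/5: (2, 6) → (18/5, -26/5)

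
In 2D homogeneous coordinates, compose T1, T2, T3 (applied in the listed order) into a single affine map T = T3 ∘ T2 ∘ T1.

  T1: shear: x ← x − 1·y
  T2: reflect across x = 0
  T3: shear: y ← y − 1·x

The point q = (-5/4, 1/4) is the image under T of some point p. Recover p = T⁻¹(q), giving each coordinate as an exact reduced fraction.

T1 = [1 -1 0; 0 1 0; 0 0 1]
T2·T1 = [-1 1 0; 0 1 0; 0 0 1]
T3·…·T1 = [-1 1 0; 1 0 0; 0 0 1]
det M = -1; M⁻¹ = [0 1 0; 1 1 0; 0 0 1]
M⁻¹ · (-5/4, 1/4)ᵀ = (1/4, -1)ᵀ

p = (1/4, -1)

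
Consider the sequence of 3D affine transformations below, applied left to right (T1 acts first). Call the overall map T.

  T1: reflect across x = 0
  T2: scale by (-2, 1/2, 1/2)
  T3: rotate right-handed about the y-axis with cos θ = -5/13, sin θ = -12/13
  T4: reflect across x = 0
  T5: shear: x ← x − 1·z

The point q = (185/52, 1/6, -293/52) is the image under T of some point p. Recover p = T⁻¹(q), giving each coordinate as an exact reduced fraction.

T1 = [-1 0 0 0; 0 1 0 0; 0 0 1 0; 0 0 0 1]
T2·T1 = [2 0 0 0; 0 1/2 0 0; 0 0 1/2 0; 0 0 0 1]
T3·…·T1 = [-10/13 0 -6/13 0; 0 1/2 0 0; 24/13 0 -5/26 0; 0 0 0 1]
T4·…·T1 = [10/13 0 6/13 0; 0 1/2 0 0; 24/13 0 -5/26 0; 0 0 0 1]
T5·…·T1 = [-14/13 0 17/26 0; 0 1/2 0 0; 24/13 0 -5/26 0; 0 0 0 1]
det M = -1/2; M⁻¹ = [5/26 0 17/26 0; 0 2 0 0; 24/13 0 14/13 0; 0 0 0 1]
M⁻¹ · (185/52, 1/6, -293/52)ᵀ = (-3, 1/3, 1/2)ᵀ

p = (-3, 1/3, 1/2)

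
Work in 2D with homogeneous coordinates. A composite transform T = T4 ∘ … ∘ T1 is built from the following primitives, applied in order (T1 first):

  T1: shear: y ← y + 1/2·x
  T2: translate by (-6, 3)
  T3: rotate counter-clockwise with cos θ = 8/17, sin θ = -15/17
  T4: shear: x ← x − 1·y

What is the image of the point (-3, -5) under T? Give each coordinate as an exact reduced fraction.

T1 shear: y ← y + 1/2·x: (-3, -5) → (-3, -13/2)
T2 translate by (-6, 3): (-3, -13/2) → (-9, -7/2)
T3 rotate counter-clockwise with cos θ = 8/17, sin θ = -15/17: (-9, -7/2) → (-249/34, 107/17)
T4 shear: x ← x − 1·y: (-249/34, 107/17) → (-463/34, 107/17)

T(p) = (-463/34, 107/17)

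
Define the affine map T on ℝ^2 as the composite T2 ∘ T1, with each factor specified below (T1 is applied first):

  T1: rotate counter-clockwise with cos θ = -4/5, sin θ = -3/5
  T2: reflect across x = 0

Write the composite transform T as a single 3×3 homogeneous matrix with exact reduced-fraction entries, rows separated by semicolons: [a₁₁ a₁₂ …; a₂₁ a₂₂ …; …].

T = [4/5 -3/5 0; -3/5 -4/5 0; 0 0 1]

T1 = [-4/5 3/5 0; -3/5 -4/5 0; 0 0 1]
T2·T1 = [4/5 -3/5 0; -3/5 -4/5 0; 0 0 1]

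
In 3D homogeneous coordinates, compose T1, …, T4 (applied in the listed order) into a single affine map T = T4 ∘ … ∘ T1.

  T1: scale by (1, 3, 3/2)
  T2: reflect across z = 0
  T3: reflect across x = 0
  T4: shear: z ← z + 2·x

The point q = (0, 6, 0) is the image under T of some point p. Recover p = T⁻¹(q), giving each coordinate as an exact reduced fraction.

p = (0, 2, 0)

T1 = [1 0 0 0; 0 3 0 0; 0 0 3/2 0; 0 0 0 1]
T2·T1 = [1 0 0 0; 0 3 0 0; 0 0 -3/2 0; 0 0 0 1]
T3·…·T1 = [-1 0 0 0; 0 3 0 0; 0 0 -3/2 0; 0 0 0 1]
T4·…·T1 = [-1 0 0 0; 0 3 0 0; -2 0 -3/2 0; 0 0 0 1]
det M = 9/2; M⁻¹ = [-1 0 0 0; 0 1/3 0 0; 4/3 0 -2/3 0; 0 0 0 1]
M⁻¹ · (0, 6, 0)ᵀ = (0, 2, 0)ᵀ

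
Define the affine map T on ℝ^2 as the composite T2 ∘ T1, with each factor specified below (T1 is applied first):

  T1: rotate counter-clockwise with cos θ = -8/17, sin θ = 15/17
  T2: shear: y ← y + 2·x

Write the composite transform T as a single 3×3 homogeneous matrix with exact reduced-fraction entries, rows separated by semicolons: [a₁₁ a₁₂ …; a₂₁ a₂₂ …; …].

T1 = [-8/17 -15/17 0; 15/17 -8/17 0; 0 0 1]
T2·T1 = [-8/17 -15/17 0; -1/17 -38/17 0; 0 0 1]

T = [-8/17 -15/17 0; -1/17 -38/17 0; 0 0 1]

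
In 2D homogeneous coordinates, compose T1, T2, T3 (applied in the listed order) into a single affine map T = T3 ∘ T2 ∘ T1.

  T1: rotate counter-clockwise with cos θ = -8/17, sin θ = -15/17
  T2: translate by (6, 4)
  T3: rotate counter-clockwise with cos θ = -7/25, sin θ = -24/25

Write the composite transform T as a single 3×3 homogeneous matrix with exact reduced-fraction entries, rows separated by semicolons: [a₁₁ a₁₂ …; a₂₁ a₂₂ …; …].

T1 = [-8/17 15/17 0; -15/17 -8/17 0; 0 0 1]
T2·T1 = [-8/17 15/17 6; -15/17 -8/17 4; 0 0 1]
T3·…·T1 = [-304/425 -297/425 54/25; 297/425 -304/425 -172/25; 0 0 1]

T = [-304/425 -297/425 54/25; 297/425 -304/425 -172/25; 0 0 1]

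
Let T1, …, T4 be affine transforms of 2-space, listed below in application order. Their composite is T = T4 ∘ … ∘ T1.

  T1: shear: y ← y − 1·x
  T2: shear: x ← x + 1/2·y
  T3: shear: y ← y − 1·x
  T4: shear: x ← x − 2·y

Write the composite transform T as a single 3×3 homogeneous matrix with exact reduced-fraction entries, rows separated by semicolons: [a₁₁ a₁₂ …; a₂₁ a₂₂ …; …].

T1 = [1 0 0; -1 1 0; 0 0 1]
T2·T1 = [1/2 1/2 0; -1 1 0; 0 0 1]
T3·…·T1 = [1/2 1/2 0; -3/2 1/2 0; 0 0 1]
T4·…·T1 = [7/2 -1/2 0; -3/2 1/2 0; 0 0 1]

T = [7/2 -1/2 0; -3/2 1/2 0; 0 0 1]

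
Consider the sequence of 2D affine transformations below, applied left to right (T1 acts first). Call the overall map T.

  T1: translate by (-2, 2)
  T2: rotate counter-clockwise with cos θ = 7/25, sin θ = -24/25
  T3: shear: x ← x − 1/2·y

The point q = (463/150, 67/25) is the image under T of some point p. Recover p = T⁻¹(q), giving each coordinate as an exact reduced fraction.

T1 = [1 0 -2; 0 1 2; 0 0 1]
T2·T1 = [7/25 24/25 34/25; -24/25 7/25 62/25; 0 0 1]
T3·…·T1 = [19/25 41/50 3/25; -24/25 7/25 62/25; 0 0 1]
det M = 1; M⁻¹ = [7/25 -41/50 2; 24/25 19/25 -2; 0 0 1]
M⁻¹ · (463/150, 67/25)ᵀ = (2/3, 3)ᵀ

p = (2/3, 3)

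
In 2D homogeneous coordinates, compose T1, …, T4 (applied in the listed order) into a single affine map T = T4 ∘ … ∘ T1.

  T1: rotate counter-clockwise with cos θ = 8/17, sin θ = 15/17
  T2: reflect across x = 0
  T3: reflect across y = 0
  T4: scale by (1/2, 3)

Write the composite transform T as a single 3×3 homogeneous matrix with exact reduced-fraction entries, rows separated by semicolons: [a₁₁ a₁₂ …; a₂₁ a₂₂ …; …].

T = [-4/17 15/34 0; -45/17 -24/17 0; 0 0 1]

T1 = [8/17 -15/17 0; 15/17 8/17 0; 0 0 1]
T2·T1 = [-8/17 15/17 0; 15/17 8/17 0; 0 0 1]
T3·…·T1 = [-8/17 15/17 0; -15/17 -8/17 0; 0 0 1]
T4·…·T1 = [-4/17 15/34 0; -45/17 -24/17 0; 0 0 1]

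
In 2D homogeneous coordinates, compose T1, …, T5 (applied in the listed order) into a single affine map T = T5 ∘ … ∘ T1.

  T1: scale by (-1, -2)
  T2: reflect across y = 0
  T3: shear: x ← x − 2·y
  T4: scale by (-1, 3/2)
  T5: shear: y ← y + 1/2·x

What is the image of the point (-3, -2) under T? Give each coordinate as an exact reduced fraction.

T1 scale by (-1, -2): (-3, -2) → (3, 4)
T2 reflect across y = 0: (3, 4) → (3, -4)
T3 shear: x ← x − 2·y: (3, -4) → (11, -4)
T4 scale by (-1, 3/2): (11, -4) → (-11, -6)
T5 shear: y ← y + 1/2·x: (-11, -6) → (-11, -23/2)

T(p) = (-11, -23/2)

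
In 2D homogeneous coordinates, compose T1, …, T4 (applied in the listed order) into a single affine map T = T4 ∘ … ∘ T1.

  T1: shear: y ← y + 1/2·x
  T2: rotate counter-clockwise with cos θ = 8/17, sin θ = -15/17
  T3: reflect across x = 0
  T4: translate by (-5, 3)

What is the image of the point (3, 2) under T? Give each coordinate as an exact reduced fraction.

T1 shear: y ← y + 1/2·x: (3, 2) → (3, 7/2)
T2 rotate counter-clockwise with cos θ = 8/17, sin θ = -15/17: (3, 7/2) → (9/2, -1)
T3 reflect across x = 0: (9/2, -1) → (-9/2, -1)
T4 translate by (-5, 3): (-9/2, -1) → (-19/2, 2)

T(p) = (-19/2, 2)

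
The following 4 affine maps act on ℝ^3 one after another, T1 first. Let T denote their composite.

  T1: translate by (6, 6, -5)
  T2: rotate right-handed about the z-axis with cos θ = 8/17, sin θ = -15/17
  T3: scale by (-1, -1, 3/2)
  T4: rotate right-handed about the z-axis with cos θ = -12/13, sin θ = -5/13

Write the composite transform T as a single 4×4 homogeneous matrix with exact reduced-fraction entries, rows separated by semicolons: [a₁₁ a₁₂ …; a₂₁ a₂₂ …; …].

T = [171/221 140/221 0 1866/221; -140/221 171/221 0 186/221; 0 0 3/2 -15/2; 0 0 0 1]

T1 = [1 0 0 6; 0 1 0 6; 0 0 1 -5; 0 0 0 1]
T2·T1 = [8/17 15/17 0 138/17; -15/17 8/17 0 -42/17; 0 0 1 -5; 0 0 0 1]
T3·…·T1 = [-8/17 -15/17 0 -138/17; 15/17 -8/17 0 42/17; 0 0 3/2 -15/2; 0 0 0 1]
T4·…·T1 = [171/221 140/221 0 1866/221; -140/221 171/221 0 186/221; 0 0 3/2 -15/2; 0 0 0 1]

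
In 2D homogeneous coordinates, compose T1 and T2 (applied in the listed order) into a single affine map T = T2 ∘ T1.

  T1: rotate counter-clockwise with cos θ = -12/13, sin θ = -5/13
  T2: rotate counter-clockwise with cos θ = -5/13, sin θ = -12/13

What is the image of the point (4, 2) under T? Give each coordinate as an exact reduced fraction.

T1 rotate counter-clockwise with cos θ = -12/13, sin θ = -5/13: (4, 2) → (-38/13, -44/13)
T2 rotate counter-clockwise with cos θ = -5/13, sin θ = -12/13: (-38/13, -44/13) → (-2, 4)

T(p) = (-2, 4)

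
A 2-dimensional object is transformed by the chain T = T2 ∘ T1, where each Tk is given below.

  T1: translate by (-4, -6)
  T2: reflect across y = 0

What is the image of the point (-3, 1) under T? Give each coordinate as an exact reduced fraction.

T1 translate by (-4, -6): (-3, 1) → (-7, -5)
T2 reflect across y = 0: (-7, -5) → (-7, 5)

T(p) = (-7, 5)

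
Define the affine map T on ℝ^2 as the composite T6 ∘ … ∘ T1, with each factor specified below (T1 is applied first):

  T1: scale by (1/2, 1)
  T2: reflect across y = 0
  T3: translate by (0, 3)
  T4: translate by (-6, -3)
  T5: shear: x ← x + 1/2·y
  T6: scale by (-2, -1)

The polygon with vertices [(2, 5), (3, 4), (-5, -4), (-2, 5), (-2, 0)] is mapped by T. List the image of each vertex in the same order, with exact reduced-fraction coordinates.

T1 scale by (1/2, 1): (2, 5) → (1, 5); (3, 4) → (3/2, 4); (-5, -4) → (-5/2, -4); (-2, 5) → (-1, 5); (-2, 0) → (-1, 0)
T2 reflect across y = 0: (1, 5) → (1, -5); (3/2, 4) → (3/2, -4); (-5/2, -4) → (-5/2, 4); (-1, 5) → (-1, -5); (-1, 0) → (-1, 0)
T3 translate by (0, 3): (1, -5) → (1, -2); (3/2, -4) → (3/2, -1); (-5/2, 4) → (-5/2, 7); (-1, -5) → (-1, -2); (-1, 0) → (-1, 3)
T4 translate by (-6, -3): (1, -2) → (-5, -5); (3/2, -1) → (-9/2, -4); (-5/2, 7) → (-17/2, 4); (-1, -2) → (-7, -5); (-1, 3) → (-7, 0)
T5 shear: x ← x + 1/2·y: (-5, -5) → (-15/2, -5); (-9/2, -4) → (-13/2, -4); (-17/2, 4) → (-13/2, 4); (-7, -5) → (-19/2, -5); (-7, 0) → (-7, 0)
T6 scale by (-2, -1): (-15/2, -5) → (15, 5); (-13/2, -4) → (13, 4); (-13/2, 4) → (13, -4); (-19/2, -5) → (19, 5); (-7, 0) → (14, 0)

image vertices: (15, 5), (13, 4), (13, -4), (19, 5), (14, 0)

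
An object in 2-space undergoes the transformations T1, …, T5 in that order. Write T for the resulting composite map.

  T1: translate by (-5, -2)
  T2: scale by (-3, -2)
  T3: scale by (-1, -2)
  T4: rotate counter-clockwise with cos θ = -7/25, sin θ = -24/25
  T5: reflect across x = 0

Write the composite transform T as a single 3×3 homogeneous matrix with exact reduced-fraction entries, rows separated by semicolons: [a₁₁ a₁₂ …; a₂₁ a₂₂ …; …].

T1 = [1 0 -5; 0 1 -2; 0 0 1]
T2·T1 = [-3 0 15; 0 -2 4; 0 0 1]
T3·…·T1 = [3 0 -15; 0 4 -8; 0 0 1]
T4·…·T1 = [-21/25 96/25 -87/25; -72/25 -28/25 416/25; 0 0 1]
T5·…·T1 = [21/25 -96/25 87/25; -72/25 -28/25 416/25; 0 0 1]

T = [21/25 -96/25 87/25; -72/25 -28/25 416/25; 0 0 1]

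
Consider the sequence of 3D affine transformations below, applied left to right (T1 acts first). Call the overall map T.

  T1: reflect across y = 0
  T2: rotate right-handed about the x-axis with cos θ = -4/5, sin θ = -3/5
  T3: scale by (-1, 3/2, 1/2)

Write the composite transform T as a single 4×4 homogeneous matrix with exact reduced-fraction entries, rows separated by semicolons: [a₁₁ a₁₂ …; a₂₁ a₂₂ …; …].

T1 = [1 0 0 0; 0 -1 0 0; 0 0 1 0; 0 0 0 1]
T2·T1 = [1 0 0 0; 0 4/5 3/5 0; 0 3/5 -4/5 0; 0 0 0 1]
T3·…·T1 = [-1 0 0 0; 0 6/5 9/10 0; 0 3/10 -2/5 0; 0 0 0 1]

T = [-1 0 0 0; 0 6/5 9/10 0; 0 3/10 -2/5 0; 0 0 0 1]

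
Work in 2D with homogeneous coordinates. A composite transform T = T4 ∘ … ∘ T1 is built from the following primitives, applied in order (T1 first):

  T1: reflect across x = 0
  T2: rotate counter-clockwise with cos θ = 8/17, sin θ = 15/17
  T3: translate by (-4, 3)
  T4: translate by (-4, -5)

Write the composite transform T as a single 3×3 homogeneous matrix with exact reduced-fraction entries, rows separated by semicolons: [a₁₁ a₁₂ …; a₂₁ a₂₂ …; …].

T1 = [-1 0 0; 0 1 0; 0 0 1]
T2·T1 = [-8/17 -15/17 0; -15/17 8/17 0; 0 0 1]
T3·…·T1 = [-8/17 -15/17 -4; -15/17 8/17 3; 0 0 1]
T4·…·T1 = [-8/17 -15/17 -8; -15/17 8/17 -2; 0 0 1]

T = [-8/17 -15/17 -8; -15/17 8/17 -2; 0 0 1]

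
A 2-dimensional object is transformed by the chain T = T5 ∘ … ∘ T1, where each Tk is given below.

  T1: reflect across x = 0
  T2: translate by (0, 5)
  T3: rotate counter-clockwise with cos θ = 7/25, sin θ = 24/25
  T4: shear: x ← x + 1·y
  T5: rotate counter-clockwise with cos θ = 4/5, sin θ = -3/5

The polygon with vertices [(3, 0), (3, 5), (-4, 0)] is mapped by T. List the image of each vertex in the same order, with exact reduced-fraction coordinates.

T1 reflect across x = 0: (3, 0) → (-3, 0); (3, 5) → (-3, 5); (-4, 0) → (4, 0)
T2 translate by (0, 5): (-3, 0) → (-3, 5); (-3, 5) → (-3, 10); (4, 0) → (4, 5)
T3 rotate counter-clockwise with cos θ = 7/25, sin θ = 24/25: (-3, 5) → (-141/25, -37/25); (-3, 10) → (-261/25, -2/25); (4, 5) → (-92/25, 131/25)
T4 shear: x ← x + 1·y: (-141/25, -37/25) → (-178/25, -37/25); (-261/25, -2/25) → (-263/25, -2/25); (-92/25, 131/25) → (39/25, 131/25)
T5 rotate counter-clockwise with cos θ = 4/5, sin θ = -3/5: (-178/25, -37/25) → (-823/125, 386/125); (-263/25, -2/25) → (-1058/125, 781/125); (39/25, 131/25) → (549/125, 407/125)

image vertices: (-823/125, 386/125), (-1058/125, 781/125), (549/125, 407/125)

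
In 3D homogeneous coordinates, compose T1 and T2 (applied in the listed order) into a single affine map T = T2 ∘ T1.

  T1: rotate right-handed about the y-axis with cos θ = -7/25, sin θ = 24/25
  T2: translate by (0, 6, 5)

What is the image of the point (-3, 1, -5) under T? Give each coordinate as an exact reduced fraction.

T1 rotate right-handed about the y-axis with cos θ = -7/25, sin θ = 24/25: (-3, 1, -5) → (-99/25, 1, 107/25)
T2 translate by (0, 6, 5): (-99/25, 1, 107/25) → (-99/25, 7, 232/25)

T(p) = (-99/25, 7, 232/25)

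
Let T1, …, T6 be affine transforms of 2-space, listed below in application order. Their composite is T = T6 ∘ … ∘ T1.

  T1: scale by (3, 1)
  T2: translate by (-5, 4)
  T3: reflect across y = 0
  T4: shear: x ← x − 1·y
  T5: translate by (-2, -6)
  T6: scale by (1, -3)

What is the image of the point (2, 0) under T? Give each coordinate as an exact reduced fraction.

T1 scale by (3, 1): (2, 0) → (6, 0)
T2 translate by (-5, 4): (6, 0) → (1, 4)
T3 reflect across y = 0: (1, 4) → (1, -4)
T4 shear: x ← x − 1·y: (1, -4) → (5, -4)
T5 translate by (-2, -6): (5, -4) → (3, -10)
T6 scale by (1, -3): (3, -10) → (3, 30)

T(p) = (3, 30)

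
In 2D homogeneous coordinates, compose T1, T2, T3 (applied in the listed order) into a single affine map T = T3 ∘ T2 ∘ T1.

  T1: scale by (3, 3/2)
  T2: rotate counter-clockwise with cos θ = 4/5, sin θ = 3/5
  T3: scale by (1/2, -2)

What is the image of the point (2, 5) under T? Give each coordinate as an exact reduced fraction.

T1 scale by (3, 3/2): (2, 5) → (6, 15/2)
T2 rotate counter-clockwise with cos θ = 4/5, sin θ = 3/5: (6, 15/2) → (3/10, 48/5)
T3 scale by (1/2, -2): (3/10, 48/5) → (3/20, -96/5)

T(p) = (3/20, -96/5)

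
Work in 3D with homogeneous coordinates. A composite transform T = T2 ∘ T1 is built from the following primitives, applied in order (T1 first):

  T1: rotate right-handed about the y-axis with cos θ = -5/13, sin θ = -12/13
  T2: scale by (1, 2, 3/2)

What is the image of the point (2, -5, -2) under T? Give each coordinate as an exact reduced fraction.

T(p) = (14/13, -10, 51/13)

T1 rotate right-handed about the y-axis with cos θ = -5/13, sin θ = -12/13: (2, -5, -2) → (14/13, -5, 34/13)
T2 scale by (1, 2, 3/2): (14/13, -5, 34/13) → (14/13, -10, 51/13)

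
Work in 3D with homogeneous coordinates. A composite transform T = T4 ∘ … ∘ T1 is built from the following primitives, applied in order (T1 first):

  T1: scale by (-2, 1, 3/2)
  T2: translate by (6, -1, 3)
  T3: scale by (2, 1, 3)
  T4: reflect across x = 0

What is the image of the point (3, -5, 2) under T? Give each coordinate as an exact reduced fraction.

T(p) = (0, -6, 18)

T1 scale by (-2, 1, 3/2): (3, -5, 2) → (-6, -5, 3)
T2 translate by (6, -1, 3): (-6, -5, 3) → (0, -6, 6)
T3 scale by (2, 1, 3): (0, -6, 6) → (0, -6, 18)
T4 reflect across x = 0: (0, -6, 18) → (0, -6, 18)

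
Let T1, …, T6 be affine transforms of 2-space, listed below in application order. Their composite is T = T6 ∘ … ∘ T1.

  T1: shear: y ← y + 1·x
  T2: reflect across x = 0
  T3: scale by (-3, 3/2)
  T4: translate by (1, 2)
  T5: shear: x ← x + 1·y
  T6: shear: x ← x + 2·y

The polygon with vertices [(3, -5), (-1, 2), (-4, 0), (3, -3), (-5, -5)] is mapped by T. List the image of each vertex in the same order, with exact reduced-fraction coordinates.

image vertices: (7, -1), (17/2, 7/2), (-23, -4), (16, 2), (-53, -13)

T1 shear: y ← y + 1·x: (3, -5) → (3, -2); (-1, 2) → (-1, 1); (-4, 0) → (-4, -4); (3, -3) → (3, 0); (-5, -5) → (-5, -10)
T2 reflect across x = 0: (3, -2) → (-3, -2); (-1, 1) → (1, 1); (-4, -4) → (4, -4); (3, 0) → (-3, 0); (-5, -10) → (5, -10)
T3 scale by (-3, 3/2): (-3, -2) → (9, -3); (1, 1) → (-3, 3/2); (4, -4) → (-12, -6); (-3, 0) → (9, 0); (5, -10) → (-15, -15)
T4 translate by (1, 2): (9, -3) → (10, -1); (-3, 3/2) → (-2, 7/2); (-12, -6) → (-11, -4); (9, 0) → (10, 2); (-15, -15) → (-14, -13)
T5 shear: x ← x + 1·y: (10, -1) → (9, -1); (-2, 7/2) → (3/2, 7/2); (-11, -4) → (-15, -4); (10, 2) → (12, 2); (-14, -13) → (-27, -13)
T6 shear: x ← x + 2·y: (9, -1) → (7, -1); (3/2, 7/2) → (17/2, 7/2); (-15, -4) → (-23, -4); (12, 2) → (16, 2); (-27, -13) → (-53, -13)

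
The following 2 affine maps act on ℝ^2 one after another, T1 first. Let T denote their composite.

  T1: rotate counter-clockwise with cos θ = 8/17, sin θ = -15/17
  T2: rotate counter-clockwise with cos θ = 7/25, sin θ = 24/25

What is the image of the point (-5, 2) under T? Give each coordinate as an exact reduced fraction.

T(p) = (-2254/425, 397/425)

T1 rotate counter-clockwise with cos θ = 8/17, sin θ = -15/17: (-5, 2) → (-10/17, 91/17)
T2 rotate counter-clockwise with cos θ = 7/25, sin θ = 24/25: (-10/17, 91/17) → (-2254/425, 397/425)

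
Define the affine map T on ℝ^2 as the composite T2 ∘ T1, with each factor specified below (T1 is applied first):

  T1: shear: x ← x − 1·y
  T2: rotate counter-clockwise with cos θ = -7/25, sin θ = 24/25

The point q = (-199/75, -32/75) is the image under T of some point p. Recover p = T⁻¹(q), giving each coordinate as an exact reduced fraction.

p = (3, 8/3)

T1 = [1 -1 0; 0 1 0; 0 0 1]
T2·T1 = [-7/25 -17/25 0; 24/25 -31/25 0; 0 0 1]
det M = 1; M⁻¹ = [-31/25 17/25 0; -24/25 -7/25 0; 0 0 1]
M⁻¹ · (-199/75, -32/75)ᵀ = (3, 8/3)ᵀ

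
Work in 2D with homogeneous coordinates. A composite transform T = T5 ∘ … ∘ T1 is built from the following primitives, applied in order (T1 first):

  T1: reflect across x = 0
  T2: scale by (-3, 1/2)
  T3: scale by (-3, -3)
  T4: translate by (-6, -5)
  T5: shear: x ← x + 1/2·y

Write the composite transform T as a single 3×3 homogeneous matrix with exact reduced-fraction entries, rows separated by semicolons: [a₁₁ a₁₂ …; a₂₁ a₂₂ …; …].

T = [-9 -3/4 -17/2; 0 -3/2 -5; 0 0 1]

T1 = [-1 0 0; 0 1 0; 0 0 1]
T2·T1 = [3 0 0; 0 1/2 0; 0 0 1]
T3·…·T1 = [-9 0 0; 0 -3/2 0; 0 0 1]
T4·…·T1 = [-9 0 -6; 0 -3/2 -5; 0 0 1]
T5·…·T1 = [-9 -3/4 -17/2; 0 -3/2 -5; 0 0 1]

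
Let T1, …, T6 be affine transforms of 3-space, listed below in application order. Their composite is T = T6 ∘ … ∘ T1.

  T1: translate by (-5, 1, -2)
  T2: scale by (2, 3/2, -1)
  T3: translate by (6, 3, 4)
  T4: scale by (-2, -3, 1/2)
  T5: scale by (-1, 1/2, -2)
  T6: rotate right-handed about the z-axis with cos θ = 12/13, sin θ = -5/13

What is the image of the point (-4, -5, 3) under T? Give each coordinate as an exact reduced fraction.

T1 translate by (-5, 1, -2): (-4, -5, 3) → (-9, -4, 1)
T2 scale by (2, 3/2, -1): (-9, -4, 1) → (-18, -6, -1)
T3 translate by (6, 3, 4): (-18, -6, -1) → (-12, -3, 3)
T4 scale by (-2, -3, 1/2): (-12, -3, 3) → (24, 9, 3/2)
T5 scale by (-1, 1/2, -2): (24, 9, 3/2) → (-24, 9/2, -3)
T6 rotate right-handed about the z-axis with cos θ = 12/13, sin θ = -5/13: (-24, 9/2, -3) → (-531/26, 174/13, -3)

T(p) = (-531/26, 174/13, -3)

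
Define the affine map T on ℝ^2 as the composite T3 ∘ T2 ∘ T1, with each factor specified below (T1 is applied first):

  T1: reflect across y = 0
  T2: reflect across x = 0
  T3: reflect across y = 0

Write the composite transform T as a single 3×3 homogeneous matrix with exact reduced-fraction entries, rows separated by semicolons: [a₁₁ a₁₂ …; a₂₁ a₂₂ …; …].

T1 = [1 0 0; 0 -1 0; 0 0 1]
T2·T1 = [-1 0 0; 0 -1 0; 0 0 1]
T3·…·T1 = [-1 0 0; 0 1 0; 0 0 1]

T = [-1 0 0; 0 1 0; 0 0 1]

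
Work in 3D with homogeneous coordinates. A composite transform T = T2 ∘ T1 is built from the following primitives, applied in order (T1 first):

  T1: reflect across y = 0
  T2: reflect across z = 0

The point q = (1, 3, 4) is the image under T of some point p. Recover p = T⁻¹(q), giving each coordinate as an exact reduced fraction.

T1 = [1 0 0 0; 0 -1 0 0; 0 0 1 0; 0 0 0 1]
T2·T1 = [1 0 0 0; 0 -1 0 0; 0 0 -1 0; 0 0 0 1]
det M = 1; M⁻¹ = [1 0 0 0; 0 -1 0 0; 0 0 -1 0; 0 0 0 1]
M⁻¹ · (1, 3, 4)ᵀ = (1, -3, -4)ᵀ

p = (1, -3, -4)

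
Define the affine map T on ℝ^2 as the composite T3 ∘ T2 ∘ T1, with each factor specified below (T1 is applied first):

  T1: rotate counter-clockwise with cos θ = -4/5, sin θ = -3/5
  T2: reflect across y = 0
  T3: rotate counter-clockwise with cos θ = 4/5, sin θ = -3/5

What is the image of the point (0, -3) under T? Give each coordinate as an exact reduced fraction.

T1 rotate counter-clockwise with cos θ = -4/5, sin θ = -3/5: (0, -3) → (-9/5, 12/5)
T2 reflect across y = 0: (-9/5, 12/5) → (-9/5, -12/5)
T3 rotate counter-clockwise with cos θ = 4/5, sin θ = -3/5: (-9/5, -12/5) → (-72/25, -21/25)

T(p) = (-72/25, -21/25)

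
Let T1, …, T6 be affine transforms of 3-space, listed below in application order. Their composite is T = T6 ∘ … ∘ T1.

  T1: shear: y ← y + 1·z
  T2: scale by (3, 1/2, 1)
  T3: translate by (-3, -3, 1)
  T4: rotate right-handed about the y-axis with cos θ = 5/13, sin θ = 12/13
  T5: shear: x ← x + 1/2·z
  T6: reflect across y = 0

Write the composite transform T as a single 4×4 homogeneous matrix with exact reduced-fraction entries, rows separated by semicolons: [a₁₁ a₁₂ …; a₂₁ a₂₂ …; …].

T = [-3/13 0 29/26 35/26; 0 -1/2 -1/2 3; -36/13 0 5/13 41/13; 0 0 0 1]

T1 = [1 0 0 0; 0 1 1 0; 0 0 1 0; 0 0 0 1]
T2·T1 = [3 0 0 0; 0 1/2 1/2 0; 0 0 1 0; 0 0 0 1]
T3·…·T1 = [3 0 0 -3; 0 1/2 1/2 -3; 0 0 1 1; 0 0 0 1]
T4·…·T1 = [15/13 0 12/13 -3/13; 0 1/2 1/2 -3; -36/13 0 5/13 41/13; 0 0 0 1]
T5·…·T1 = [-3/13 0 29/26 35/26; 0 1/2 1/2 -3; -36/13 0 5/13 41/13; 0 0 0 1]
T6·…·T1 = [-3/13 0 29/26 35/26; 0 -1/2 -1/2 3; -36/13 0 5/13 41/13; 0 0 0 1]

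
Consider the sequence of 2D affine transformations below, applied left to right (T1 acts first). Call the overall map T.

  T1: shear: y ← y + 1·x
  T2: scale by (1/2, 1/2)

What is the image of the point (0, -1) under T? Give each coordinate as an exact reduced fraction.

T(p) = (0, -1/2)

T1 shear: y ← y + 1·x: (0, -1) → (0, -1)
T2 scale by (1/2, 1/2): (0, -1) → (0, -1/2)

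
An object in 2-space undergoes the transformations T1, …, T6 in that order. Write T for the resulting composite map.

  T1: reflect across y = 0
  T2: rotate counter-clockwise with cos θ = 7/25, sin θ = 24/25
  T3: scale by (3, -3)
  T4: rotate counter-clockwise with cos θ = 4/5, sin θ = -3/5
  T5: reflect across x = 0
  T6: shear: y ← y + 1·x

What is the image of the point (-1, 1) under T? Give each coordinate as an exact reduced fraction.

T(p) = (-483/125, -264/125)

T1 reflect across y = 0: (-1, 1) → (-1, -1)
T2 rotate counter-clockwise with cos θ = 7/25, sin θ = 24/25: (-1, -1) → (17/25, -31/25)
T3 scale by (3, -3): (17/25, -31/25) → (51/25, 93/25)
T4 rotate counter-clockwise with cos θ = 4/5, sin θ = -3/5: (51/25, 93/25) → (483/125, 219/125)
T5 reflect across x = 0: (483/125, 219/125) → (-483/125, 219/125)
T6 shear: y ← y + 1·x: (-483/125, 219/125) → (-483/125, -264/125)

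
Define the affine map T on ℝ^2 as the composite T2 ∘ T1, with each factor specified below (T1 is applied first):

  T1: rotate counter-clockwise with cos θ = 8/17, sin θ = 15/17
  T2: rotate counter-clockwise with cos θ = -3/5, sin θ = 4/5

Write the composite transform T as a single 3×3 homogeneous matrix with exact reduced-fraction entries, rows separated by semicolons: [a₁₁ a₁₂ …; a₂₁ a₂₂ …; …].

T = [-84/85 13/85 0; -13/85 -84/85 0; 0 0 1]

T1 = [8/17 -15/17 0; 15/17 8/17 0; 0 0 1]
T2·T1 = [-84/85 13/85 0; -13/85 -84/85 0; 0 0 1]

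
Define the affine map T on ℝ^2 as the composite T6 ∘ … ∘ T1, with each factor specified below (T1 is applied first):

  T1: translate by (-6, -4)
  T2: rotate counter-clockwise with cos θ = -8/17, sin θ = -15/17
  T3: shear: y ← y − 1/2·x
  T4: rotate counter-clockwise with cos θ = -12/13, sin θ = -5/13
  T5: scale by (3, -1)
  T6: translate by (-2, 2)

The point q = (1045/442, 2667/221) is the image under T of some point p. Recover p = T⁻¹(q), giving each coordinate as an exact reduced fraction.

T1 = [1 0 -6; 0 1 -4; 0 0 1]
T2·T1 = [-8/17 15/17 -12/17; -15/17 -8/17 122/17; 0 0 1]
T3·…·T1 = [-8/17 15/17 -12/17; -11/17 -31/34 128/17; 0 0 1]
T4·…·T1 = [41/221 -515/442 784/221; 172/221 111/221 -1476/221; 0 0 1]
T5·…·T1 = [123/221 -1545/442 2352/221; -172/221 -111/221 1476/221; 0 0 1]
T6·…·T1 = [123/221 -1545/442 1910/221; -172/221 -111/221 1918/221; 0 0 1]
det M = -3; M⁻¹ = [37/221 -515/442 1915/221; -172/663 -41/221 2554/663; 0 0 1]
M⁻¹ · (1045/442, 2667/221)ᵀ = (-5, 1)ᵀ

p = (-5, 1)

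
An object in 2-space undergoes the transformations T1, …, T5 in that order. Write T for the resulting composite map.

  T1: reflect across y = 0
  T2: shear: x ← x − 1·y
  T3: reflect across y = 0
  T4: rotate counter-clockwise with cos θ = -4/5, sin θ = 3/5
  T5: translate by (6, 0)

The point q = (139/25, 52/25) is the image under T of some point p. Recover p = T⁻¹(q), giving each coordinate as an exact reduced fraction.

p = (3, -7/5)

T1 = [1 0 0; 0 -1 0; 0 0 1]
T2·T1 = [1 1 0; 0 -1 0; 0 0 1]
T3·…·T1 = [1 1 0; 0 1 0; 0 0 1]
T4·…·T1 = [-4/5 -7/5 0; 3/5 -1/5 0; 0 0 1]
T5·…·T1 = [-4/5 -7/5 6; 3/5 -1/5 0; 0 0 1]
det M = 1; M⁻¹ = [-1/5 7/5 6/5; -3/5 -4/5 18/5; 0 0 1]
M⁻¹ · (139/25, 52/25)ᵀ = (3, -7/5)ᵀ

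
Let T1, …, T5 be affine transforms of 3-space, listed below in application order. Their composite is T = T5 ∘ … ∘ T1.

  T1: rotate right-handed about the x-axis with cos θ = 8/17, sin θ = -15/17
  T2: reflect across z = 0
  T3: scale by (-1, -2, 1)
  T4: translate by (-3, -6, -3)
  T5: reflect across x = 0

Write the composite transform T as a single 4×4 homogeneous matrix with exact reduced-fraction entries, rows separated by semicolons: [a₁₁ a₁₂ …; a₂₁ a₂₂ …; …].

T = [1 0 0 3; 0 -16/17 -30/17 -6; 0 15/17 -8/17 -3; 0 0 0 1]

T1 = [1 0 0 0; 0 8/17 15/17 0; 0 -15/17 8/17 0; 0 0 0 1]
T2·T1 = [1 0 0 0; 0 8/17 15/17 0; 0 15/17 -8/17 0; 0 0 0 1]
T3·…·T1 = [-1 0 0 0; 0 -16/17 -30/17 0; 0 15/17 -8/17 0; 0 0 0 1]
T4·…·T1 = [-1 0 0 -3; 0 -16/17 -30/17 -6; 0 15/17 -8/17 -3; 0 0 0 1]
T5·…·T1 = [1 0 0 3; 0 -16/17 -30/17 -6; 0 15/17 -8/17 -3; 0 0 0 1]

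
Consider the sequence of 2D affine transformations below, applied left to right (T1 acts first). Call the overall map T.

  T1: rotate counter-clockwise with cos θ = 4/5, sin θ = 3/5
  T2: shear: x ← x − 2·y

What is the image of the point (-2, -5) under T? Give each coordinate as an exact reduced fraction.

T1 rotate counter-clockwise with cos θ = 4/5, sin θ = 3/5: (-2, -5) → (7/5, -26/5)
T2 shear: x ← x − 2·y: (7/5, -26/5) → (59/5, -26/5)

T(p) = (59/5, -26/5)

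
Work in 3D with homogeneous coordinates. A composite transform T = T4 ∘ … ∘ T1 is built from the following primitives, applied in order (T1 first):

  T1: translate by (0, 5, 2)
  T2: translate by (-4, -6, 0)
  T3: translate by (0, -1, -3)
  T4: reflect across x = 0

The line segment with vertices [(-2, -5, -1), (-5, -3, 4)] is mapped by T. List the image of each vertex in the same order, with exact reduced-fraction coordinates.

image vertices: (6, -7, -2), (9, -5, 3)

T1 translate by (0, 5, 2): (-2, -5, -1) → (-2, 0, 1); (-5, -3, 4) → (-5, 2, 6)
T2 translate by (-4, -6, 0): (-2, 0, 1) → (-6, -6, 1); (-5, 2, 6) → (-9, -4, 6)
T3 translate by (0, -1, -3): (-6, -6, 1) → (-6, -7, -2); (-9, -4, 6) → (-9, -5, 3)
T4 reflect across x = 0: (-6, -7, -2) → (6, -7, -2); (-9, -5, 3) → (9, -5, 3)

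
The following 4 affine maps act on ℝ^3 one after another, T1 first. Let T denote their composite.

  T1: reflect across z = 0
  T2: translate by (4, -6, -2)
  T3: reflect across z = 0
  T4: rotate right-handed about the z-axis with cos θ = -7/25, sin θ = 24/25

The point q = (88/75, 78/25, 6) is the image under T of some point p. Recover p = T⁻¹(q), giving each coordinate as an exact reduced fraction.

p = (-4/3, 4, 4)

T1 = [1 0 0 0; 0 1 0 0; 0 0 -1 0; 0 0 0 1]
T2·T1 = [1 0 0 4; 0 1 0 -6; 0 0 -1 -2; 0 0 0 1]
T3·…·T1 = [1 0 0 4; 0 1 0 -6; 0 0 1 2; 0 0 0 1]
T4·…·T1 = [-7/25 -24/25 0 116/25; 24/25 -7/25 0 138/25; 0 0 1 2; 0 0 0 1]
det M = 1; M⁻¹ = [-7/25 24/25 0 -4; -24/25 -7/25 0 6; 0 0 1 -2; 0 0 0 1]
M⁻¹ · (88/75, 78/25, 6)ᵀ = (-4/3, 4, 4)ᵀ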